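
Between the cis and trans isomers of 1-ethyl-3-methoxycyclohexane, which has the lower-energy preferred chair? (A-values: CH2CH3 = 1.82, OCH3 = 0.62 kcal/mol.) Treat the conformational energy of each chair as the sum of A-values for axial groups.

cis

At 1,3 positions (parity same): cis → (e,e or a,a); trans → (a,e or e,a).
Best chair for cis: E = 0.00 kcal/mol; best chair for trans: E = 0.62 kcal/mol.
The cis isomer is lower by 0.62 kcal/mol.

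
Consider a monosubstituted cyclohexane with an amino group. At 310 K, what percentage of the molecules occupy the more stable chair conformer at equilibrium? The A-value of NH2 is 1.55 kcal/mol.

One chair has the amino group axial (E = 1.55 kcal/mol) and the other has it equatorial (E = 0).
ΔG = 1.55 kcal/mol between the two chairs.
K = exp(ΔG/RT) with R = 1.987×10⁻³ kcal mol⁻¹ K⁻¹ and T = 310 K gives K ≈ 12.4.
Fraction in the lower-energy chair = K/(K+1) = 92.5%.

92.5%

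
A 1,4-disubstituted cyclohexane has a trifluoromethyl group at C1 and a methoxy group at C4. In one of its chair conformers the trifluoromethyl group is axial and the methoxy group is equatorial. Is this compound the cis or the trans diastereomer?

C1 and C4 have opposite parity, so their axial bonds point in opposite directions.
With opposite-parity carbons, two substituents on the same face are one axial and one equatorial; opposite faces give both axial or both equatorial.
Here the groups are axial/equatorial → same face → cis.

cis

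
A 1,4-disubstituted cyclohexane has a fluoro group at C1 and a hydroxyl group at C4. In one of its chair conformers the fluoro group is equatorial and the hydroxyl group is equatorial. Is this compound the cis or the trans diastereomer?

trans

C1 and C4 have opposite parity, so their axial bonds point in opposite directions.
With opposite-parity carbons, two substituents on the same face are one axial and one equatorial; opposite faces give both axial or both equatorial.
Here the groups are equatorial/equatorial → opposite face → trans.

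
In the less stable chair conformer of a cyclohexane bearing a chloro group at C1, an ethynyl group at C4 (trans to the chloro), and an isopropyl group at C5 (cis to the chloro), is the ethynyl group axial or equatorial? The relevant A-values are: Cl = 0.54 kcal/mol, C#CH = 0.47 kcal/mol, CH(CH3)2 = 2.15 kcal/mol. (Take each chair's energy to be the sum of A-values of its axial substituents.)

axial

Chair I (chloro axial, ethynyl axial, isopropyl axial): E = 3.16 kcal/mol.
Chair II (chloro equatorial, ethynyl equatorial, isopropyl equatorial): E = 0.00 kcal/mol.
Chair I is the less stable (higher-energy) conformer, and in that chair the ethynyl group is axial.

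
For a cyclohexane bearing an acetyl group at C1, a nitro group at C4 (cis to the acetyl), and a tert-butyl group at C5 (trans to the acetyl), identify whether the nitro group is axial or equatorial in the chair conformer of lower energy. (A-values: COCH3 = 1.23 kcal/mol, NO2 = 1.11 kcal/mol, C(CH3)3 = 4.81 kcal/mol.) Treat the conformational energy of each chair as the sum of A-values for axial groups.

equatorial

Chair I (acetyl axial, nitro equatorial, tert-butyl equatorial): E = 1.23 kcal/mol.
Chair II (acetyl equatorial, nitro axial, tert-butyl axial): E = 5.92 kcal/mol.
Chair I is the more stable (lower-energy) conformer, and in that chair the nitro group is equatorial.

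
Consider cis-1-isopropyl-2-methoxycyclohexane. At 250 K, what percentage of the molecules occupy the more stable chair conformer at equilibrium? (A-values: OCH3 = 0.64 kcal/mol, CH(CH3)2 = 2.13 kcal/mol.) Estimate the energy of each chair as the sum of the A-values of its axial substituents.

95.3%

C1 and C2 have opposite parity, so for the cis isomer the two substituents are one axial and one equatorial in each chair.
Chair I (methoxy axial, isopropyl equatorial): E = 0.64 kcal/mol; chair II (methoxy equatorial, isopropyl axial): E = 2.13 kcal/mol.
ΔG = 1.49 kcal/mol between the two chairs.
K = exp(ΔG/RT) with R = 1.987×10⁻³ kcal mol⁻¹ K⁻¹ and T = 250 K gives K ≈ 20.1.
Fraction in the lower-energy chair = K/(K+1) = 95.3%.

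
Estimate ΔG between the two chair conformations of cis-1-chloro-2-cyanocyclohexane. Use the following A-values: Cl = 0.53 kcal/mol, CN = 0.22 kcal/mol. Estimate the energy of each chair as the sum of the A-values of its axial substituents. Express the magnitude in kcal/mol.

0.31 kcal/mol

C1 and C2 have opposite parity, so for the cis isomer the two substituents are one axial and one equatorial in each chair.
Chair I (chloro axial, cyano equatorial): E = 0.53 kcal/mol.
Chair II (chloro equatorial, cyano axial): E = 0.22 kcal/mol.
ΔE = 0.53 − 0.22 = 0.31 kcal/mol; chair II is more stable.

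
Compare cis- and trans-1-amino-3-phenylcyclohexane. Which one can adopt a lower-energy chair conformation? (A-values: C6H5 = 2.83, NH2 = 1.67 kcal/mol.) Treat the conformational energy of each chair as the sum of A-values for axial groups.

At 1,3 positions (parity same): cis → (e,e or a,a); trans → (a,e or e,a).
Best chair for cis: E = 0.00 kcal/mol; best chair for trans: E = 1.67 kcal/mol.
The cis isomer is lower by 1.67 kcal/mol.

cis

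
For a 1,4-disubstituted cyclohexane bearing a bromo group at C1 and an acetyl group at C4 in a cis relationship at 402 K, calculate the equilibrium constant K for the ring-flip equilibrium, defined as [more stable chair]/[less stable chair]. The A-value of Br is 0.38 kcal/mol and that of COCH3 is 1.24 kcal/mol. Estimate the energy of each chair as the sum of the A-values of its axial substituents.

K ≈ 2.93

C1 and C4 have opposite parity, so for the cis isomer the two substituents are one axial and one equatorial in each chair.
Chair I (bromo axial, acetyl equatorial): E = 0.38 kcal/mol; chair II (bromo equatorial, acetyl axial): E = 1.24 kcal/mol.
ΔG = 0.86 kcal/mol between the two chairs.
K = exp(ΔG/RT) with R = 1.987×10⁻³ kcal mol⁻¹ K⁻¹ and T = 402 K gives K ≈ 2.93.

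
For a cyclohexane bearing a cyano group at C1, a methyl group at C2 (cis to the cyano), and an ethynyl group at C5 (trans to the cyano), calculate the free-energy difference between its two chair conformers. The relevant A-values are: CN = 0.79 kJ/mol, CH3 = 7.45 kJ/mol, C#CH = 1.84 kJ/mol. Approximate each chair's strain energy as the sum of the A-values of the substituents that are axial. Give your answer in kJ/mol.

Chair I (cyano axial, methyl equatorial, ethynyl equatorial): E = 0.79 kJ/mol.
Chair II (cyano equatorial, methyl axial, ethynyl axial): E = 9.29 kJ/mol.
ΔE = 9.29 − 0.79 = 8.50 kJ/mol; chair I is more stable.

8.50 kJ/mol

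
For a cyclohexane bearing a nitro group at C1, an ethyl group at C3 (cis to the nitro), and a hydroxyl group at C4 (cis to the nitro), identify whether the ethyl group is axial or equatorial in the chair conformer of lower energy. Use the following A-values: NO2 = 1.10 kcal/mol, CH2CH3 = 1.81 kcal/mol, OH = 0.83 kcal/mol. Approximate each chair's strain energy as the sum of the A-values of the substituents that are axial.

Chair I (nitro axial, ethyl axial, hydroxyl equatorial): E = 2.91 kcal/mol.
Chair II (nitro equatorial, ethyl equatorial, hydroxyl axial): E = 0.83 kcal/mol.
Chair II is the more stable (lower-energy) conformer, and in that chair the ethyl group is equatorial.

equatorial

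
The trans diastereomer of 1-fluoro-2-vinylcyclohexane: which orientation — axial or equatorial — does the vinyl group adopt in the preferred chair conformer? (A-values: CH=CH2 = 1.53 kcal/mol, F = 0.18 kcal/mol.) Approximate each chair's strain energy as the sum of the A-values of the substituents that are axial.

equatorial

C1 and C2 have opposite parity, so for the trans isomer the two substituents are e,e in one chair and a,a in the other.
Chair I (vinyl axial, fluoro axial): E = 1.71 kcal/mol.
Chair II (vinyl equatorial, fluoro equatorial): E = 0.00 kcal/mol.
Chair II is the more stable (lower-energy) conformer, and in that chair the vinyl group is equatorial.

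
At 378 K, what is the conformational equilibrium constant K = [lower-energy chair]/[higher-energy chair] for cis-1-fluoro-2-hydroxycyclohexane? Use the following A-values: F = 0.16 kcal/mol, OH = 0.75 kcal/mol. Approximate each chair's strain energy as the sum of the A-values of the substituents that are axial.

K ≈ 2.19

C1 and C2 have opposite parity, so for the cis isomer the two substituents are one axial and one equatorial in each chair.
Chair I (fluoro axial, hydroxyl equatorial): E = 0.16 kcal/mol; chair II (fluoro equatorial, hydroxyl axial): E = 0.75 kcal/mol.
ΔG = 0.59 kcal/mol between the two chairs.
K = exp(ΔG/RT) with R = 1.987×10⁻³ kcal mol⁻¹ K⁻¹ and T = 378 K gives K ≈ 2.19.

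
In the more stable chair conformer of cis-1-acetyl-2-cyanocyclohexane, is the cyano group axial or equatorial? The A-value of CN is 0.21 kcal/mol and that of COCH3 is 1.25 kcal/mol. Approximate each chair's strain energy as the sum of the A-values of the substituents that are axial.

C1 and C2 have opposite parity, so for the cis isomer the two substituents are one axial and one equatorial in each chair.
Chair I (cyano axial, acetyl equatorial): E = 0.21 kcal/mol.
Chair II (cyano equatorial, acetyl axial): E = 1.25 kcal/mol.
Chair I is the more stable (lower-energy) conformer, and in that chair the cyano group is axial.

axial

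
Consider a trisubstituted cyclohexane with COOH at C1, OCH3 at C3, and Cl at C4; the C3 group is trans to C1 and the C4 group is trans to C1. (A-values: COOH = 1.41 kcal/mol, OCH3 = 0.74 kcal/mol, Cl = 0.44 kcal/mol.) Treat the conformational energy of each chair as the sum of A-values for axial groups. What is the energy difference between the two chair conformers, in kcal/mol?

1.11 kcal/mol

Chair I (carboxyl axial, methoxy equatorial, chloro axial): E = 1.85 kcal/mol.
Chair II (carboxyl equatorial, methoxy axial, chloro equatorial): E = 0.74 kcal/mol.
ΔE = 1.85 − 0.74 = 1.11 kcal/mol; chair II is more stable.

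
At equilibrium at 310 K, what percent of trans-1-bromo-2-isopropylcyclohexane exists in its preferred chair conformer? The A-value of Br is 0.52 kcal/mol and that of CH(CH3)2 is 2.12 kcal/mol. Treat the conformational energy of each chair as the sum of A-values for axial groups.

98.6%

C1 and C2 have opposite parity, so for the trans isomer the two substituents are e,e in one chair and a,a in the other.
Chair I (bromo axial, isopropyl axial): E = 2.64 kcal/mol; chair II (bromo equatorial, isopropyl equatorial): E = 0.00 kcal/mol.
ΔG = 2.64 kcal/mol between the two chairs.
K = exp(ΔG/RT) with R = 1.987×10⁻³ kcal mol⁻¹ K⁻¹ and T = 310 K gives K ≈ 72.7.
Fraction in the lower-energy chair = K/(K+1) = 98.6%.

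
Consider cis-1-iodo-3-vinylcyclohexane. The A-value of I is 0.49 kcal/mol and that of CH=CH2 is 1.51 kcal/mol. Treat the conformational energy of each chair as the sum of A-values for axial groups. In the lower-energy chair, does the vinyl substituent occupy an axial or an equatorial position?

equatorial

C1 and C3 have the same parity, so for the cis isomer the two substituents are e,e in one chair and a,a in the other.
Chair I (iodo axial, vinyl axial): E = 2.00 kcal/mol.
Chair II (iodo equatorial, vinyl equatorial): E = 0.00 kcal/mol.
Chair II is the more stable (lower-energy) conformer, and in that chair the vinyl group is equatorial.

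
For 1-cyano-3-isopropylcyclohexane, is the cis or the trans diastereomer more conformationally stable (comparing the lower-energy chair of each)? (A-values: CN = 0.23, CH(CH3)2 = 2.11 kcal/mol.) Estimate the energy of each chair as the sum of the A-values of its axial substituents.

cis

At 1,3 positions (parity same): cis → (e,e or a,a); trans → (a,e or e,a).
Best chair for cis: E = 0.00 kcal/mol; best chair for trans: E = 0.23 kcal/mol.
The cis isomer is lower by 0.23 kcal/mol.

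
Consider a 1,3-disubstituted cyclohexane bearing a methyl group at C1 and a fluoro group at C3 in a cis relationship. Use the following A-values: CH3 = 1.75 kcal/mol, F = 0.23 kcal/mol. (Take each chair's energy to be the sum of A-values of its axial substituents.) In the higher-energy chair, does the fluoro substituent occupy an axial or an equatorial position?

axial

C1 and C3 have the same parity, so for the cis isomer the two substituents are e,e in one chair and a,a in the other.
Chair I (methyl axial, fluoro axial): E = 1.98 kcal/mol.
Chair II (methyl equatorial, fluoro equatorial): E = 0.00 kcal/mol.
Chair I is the less stable (higher-energy) conformer, and in that chair the fluoro group is axial.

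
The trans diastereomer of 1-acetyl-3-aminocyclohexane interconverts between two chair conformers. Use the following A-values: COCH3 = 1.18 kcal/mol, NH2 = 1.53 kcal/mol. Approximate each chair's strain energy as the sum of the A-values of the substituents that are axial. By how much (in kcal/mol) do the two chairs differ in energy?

0.35 kcal/mol

C1 and C3 have the same parity, so for the trans isomer the two substituents are one axial and one equatorial in each chair.
Chair I (acetyl axial, amino equatorial): E = 1.18 kcal/mol.
Chair II (acetyl equatorial, amino axial): E = 1.53 kcal/mol.
ΔE = 1.53 − 1.18 = 0.35 kcal/mol; chair I is more stable.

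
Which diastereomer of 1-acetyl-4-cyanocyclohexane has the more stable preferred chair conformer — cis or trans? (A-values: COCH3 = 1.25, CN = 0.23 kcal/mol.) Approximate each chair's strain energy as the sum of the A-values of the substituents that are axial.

trans

At 1,4 positions (parity opposite): cis → (a,e or e,a); trans → (e,e or a,a).
Best chair for cis: E = 0.23 kcal/mol; best chair for trans: E = 0.00 kcal/mol.
The trans isomer is lower by 0.23 kcal/mol.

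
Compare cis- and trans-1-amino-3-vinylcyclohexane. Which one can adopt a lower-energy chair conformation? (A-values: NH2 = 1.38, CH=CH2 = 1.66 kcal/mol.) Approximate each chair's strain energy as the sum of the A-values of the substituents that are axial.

cis

At 1,3 positions (parity same): cis → (e,e or a,a); trans → (a,e or e,a).
Best chair for cis: E = 0.00 kcal/mol; best chair for trans: E = 1.38 kcal/mol.
The cis isomer is lower by 1.38 kcal/mol.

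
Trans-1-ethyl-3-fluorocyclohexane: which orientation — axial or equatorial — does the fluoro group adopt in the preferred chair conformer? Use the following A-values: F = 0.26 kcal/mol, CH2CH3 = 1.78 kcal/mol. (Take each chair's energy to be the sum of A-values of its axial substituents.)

axial

C1 and C3 have the same parity, so for the trans isomer the two substituents are one axial and one equatorial in each chair.
Chair I (fluoro axial, ethyl equatorial): E = 0.26 kcal/mol.
Chair II (fluoro equatorial, ethyl axial): E = 1.78 kcal/mol.
Chair I is the more stable (lower-energy) conformer, and in that chair the fluoro group is axial.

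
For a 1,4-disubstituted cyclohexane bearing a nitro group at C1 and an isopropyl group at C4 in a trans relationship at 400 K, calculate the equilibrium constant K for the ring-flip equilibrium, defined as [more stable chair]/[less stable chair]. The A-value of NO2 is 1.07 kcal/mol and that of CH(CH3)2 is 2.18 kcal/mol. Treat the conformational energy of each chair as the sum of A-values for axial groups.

K ≈ 59.7

C1 and C4 have opposite parity, so for the trans isomer the two substituents are e,e in one chair and a,a in the other.
Chair I (nitro axial, isopropyl axial): E = 3.25 kcal/mol; chair II (nitro equatorial, isopropyl equatorial): E = 0.00 kcal/mol.
ΔG = 3.25 kcal/mol between the two chairs.
K = exp(ΔG/RT) with R = 1.987×10⁻³ kcal mol⁻¹ K⁻¹ and T = 400 K gives K ≈ 59.7.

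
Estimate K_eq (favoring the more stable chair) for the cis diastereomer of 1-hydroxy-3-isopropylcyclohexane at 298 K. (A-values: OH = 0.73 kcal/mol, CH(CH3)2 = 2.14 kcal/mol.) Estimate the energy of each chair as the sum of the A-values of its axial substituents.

K ≈ 127

C1 and C3 have the same parity, so for the cis isomer the two substituents are e,e in one chair and a,a in the other.
Chair I (hydroxyl axial, isopropyl axial): E = 2.87 kcal/mol; chair II (hydroxyl equatorial, isopropyl equatorial): E = 0.00 kcal/mol.
ΔG = 2.87 kcal/mol between the two chairs.
K = exp(ΔG/RT) with R = 1.987×10⁻³ kcal mol⁻¹ K⁻¹ and T = 298 K gives K ≈ 127.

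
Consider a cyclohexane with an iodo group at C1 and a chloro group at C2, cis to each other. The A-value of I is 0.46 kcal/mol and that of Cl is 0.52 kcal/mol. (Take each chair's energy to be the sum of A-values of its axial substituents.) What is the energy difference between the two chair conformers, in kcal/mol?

0.06 kcal/mol

C1 and C2 have opposite parity, so for the cis isomer the two substituents are one axial and one equatorial in each chair.
Chair I (iodo axial, chloro equatorial): E = 0.46 kcal/mol.
Chair II (iodo equatorial, chloro axial): E = 0.52 kcal/mol.
ΔE = 0.52 − 0.46 = 0.06 kcal/mol; chair I is more stable.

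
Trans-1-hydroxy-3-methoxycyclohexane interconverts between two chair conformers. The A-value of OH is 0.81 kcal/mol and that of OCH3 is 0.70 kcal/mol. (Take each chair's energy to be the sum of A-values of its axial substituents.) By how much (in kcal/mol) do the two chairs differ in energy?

C1 and C3 have the same parity, so for the trans isomer the two substituents are one axial and one equatorial in each chair.
Chair I (hydroxyl axial, methoxy equatorial): E = 0.81 kcal/mol.
Chair II (hydroxyl equatorial, methoxy axial): E = 0.70 kcal/mol.
ΔE = 0.81 − 0.70 = 0.11 kcal/mol; chair II is more stable.

0.11 kcal/mol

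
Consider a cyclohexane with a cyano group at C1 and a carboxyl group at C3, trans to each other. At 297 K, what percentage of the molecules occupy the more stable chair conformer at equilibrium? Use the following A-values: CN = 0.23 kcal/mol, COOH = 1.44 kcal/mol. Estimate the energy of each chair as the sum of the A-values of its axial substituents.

88.6%

C1 and C3 have the same parity, so for the trans isomer the two substituents are one axial and one equatorial in each chair.
Chair I (cyano axial, carboxyl equatorial): E = 0.23 kcal/mol; chair II (cyano equatorial, carboxyl axial): E = 1.44 kcal/mol.
ΔG = 1.21 kcal/mol between the two chairs.
K = exp(ΔG/RT) with R = 1.987×10⁻³ kcal mol⁻¹ K⁻¹ and T = 297 K gives K ≈ 7.77.
Fraction in the lower-energy chair = K/(K+1) = 88.6%.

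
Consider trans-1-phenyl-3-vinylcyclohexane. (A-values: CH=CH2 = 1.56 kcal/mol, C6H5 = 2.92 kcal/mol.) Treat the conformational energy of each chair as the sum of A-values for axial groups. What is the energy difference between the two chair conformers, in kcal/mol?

1.36 kcal/mol

C1 and C3 have the same parity, so for the trans isomer the two substituents are one axial and one equatorial in each chair.
Chair I (vinyl axial, phenyl equatorial): E = 1.56 kcal/mol.
Chair II (vinyl equatorial, phenyl axial): E = 2.92 kcal/mol.
ΔE = 2.92 − 1.56 = 1.36 kcal/mol; chair I is more stable.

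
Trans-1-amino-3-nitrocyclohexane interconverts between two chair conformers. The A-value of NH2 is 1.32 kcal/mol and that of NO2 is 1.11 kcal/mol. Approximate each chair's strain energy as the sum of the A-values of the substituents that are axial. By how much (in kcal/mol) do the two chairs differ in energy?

0.21 kcal/mol

C1 and C3 have the same parity, so for the trans isomer the two substituents are one axial and one equatorial in each chair.
Chair I (amino axial, nitro equatorial): E = 1.32 kcal/mol.
Chair II (amino equatorial, nitro axial): E = 1.11 kcal/mol.
ΔE = 1.32 − 1.11 = 0.21 kcal/mol; chair II is more stable.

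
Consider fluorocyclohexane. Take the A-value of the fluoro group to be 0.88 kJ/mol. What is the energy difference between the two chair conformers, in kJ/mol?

A monosubstituted cyclohexane has one chair with the fluoro group axial (E = A = 0.88 kJ/mol) and one with it equatorial (E = 0).
ΔE = 0.88 − 0 = 0.88 kJ/mol.

0.88 kJ/mol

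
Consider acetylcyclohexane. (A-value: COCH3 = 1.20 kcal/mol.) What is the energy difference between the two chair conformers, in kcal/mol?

1.20 kcal/mol

A monosubstituted cyclohexane has one chair with the acetyl group axial (E = A = 1.20 kcal/mol) and one with it equatorial (E = 0).
ΔE = 1.20 − 0 = 1.20 kcal/mol.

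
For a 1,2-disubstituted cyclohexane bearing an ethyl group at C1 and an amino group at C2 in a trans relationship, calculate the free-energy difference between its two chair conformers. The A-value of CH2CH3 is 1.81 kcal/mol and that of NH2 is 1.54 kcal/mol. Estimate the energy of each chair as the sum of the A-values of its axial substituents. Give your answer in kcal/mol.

C1 and C2 have opposite parity, so for the trans isomer the two substituents are e,e in one chair and a,a in the other.
Chair I (ethyl axial, amino axial): E = 3.35 kcal/mol.
Chair II (ethyl equatorial, amino equatorial): E = 0.00 kcal/mol.
ΔE = 3.35 − 0.00 = 3.35 kcal/mol; chair II is more stable.

3.35 kcal/mol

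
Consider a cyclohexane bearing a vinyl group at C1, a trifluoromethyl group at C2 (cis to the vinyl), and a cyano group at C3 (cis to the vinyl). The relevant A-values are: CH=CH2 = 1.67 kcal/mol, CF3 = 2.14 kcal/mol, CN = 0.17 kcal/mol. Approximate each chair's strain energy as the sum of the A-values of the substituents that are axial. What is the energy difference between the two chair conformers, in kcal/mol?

0.30 kcal/mol

Chair I (vinyl axial, trifluoromethyl equatorial, cyano axial): E = 1.84 kcal/mol.
Chair II (vinyl equatorial, trifluoromethyl axial, cyano equatorial): E = 2.14 kcal/mol.
ΔE = 2.14 − 1.84 = 0.30 kcal/mol; chair I is more stable.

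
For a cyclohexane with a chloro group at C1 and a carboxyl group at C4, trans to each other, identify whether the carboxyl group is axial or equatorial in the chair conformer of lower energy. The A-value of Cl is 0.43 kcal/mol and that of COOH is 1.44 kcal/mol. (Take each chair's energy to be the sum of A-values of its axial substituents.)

equatorial

C1 and C4 have opposite parity, so for the trans isomer the two substituents are e,e in one chair and a,a in the other.
Chair I (chloro axial, carboxyl axial): E = 1.87 kcal/mol.
Chair II (chloro equatorial, carboxyl equatorial): E = 0.00 kcal/mol.
Chair II is the more stable (lower-energy) conformer, and in that chair the carboxyl group is equatorial.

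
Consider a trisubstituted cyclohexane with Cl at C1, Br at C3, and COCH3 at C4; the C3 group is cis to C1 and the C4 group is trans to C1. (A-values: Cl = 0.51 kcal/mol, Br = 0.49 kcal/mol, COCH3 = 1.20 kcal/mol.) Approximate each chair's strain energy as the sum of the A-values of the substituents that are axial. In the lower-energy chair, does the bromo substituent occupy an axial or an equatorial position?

equatorial

Chair I (chloro axial, bromo axial, acetyl axial): E = 2.20 kcal/mol.
Chair II (chloro equatorial, bromo equatorial, acetyl equatorial): E = 0.00 kcal/mol.
Chair II is the more stable (lower-energy) conformer, and in that chair the bromo group is equatorial.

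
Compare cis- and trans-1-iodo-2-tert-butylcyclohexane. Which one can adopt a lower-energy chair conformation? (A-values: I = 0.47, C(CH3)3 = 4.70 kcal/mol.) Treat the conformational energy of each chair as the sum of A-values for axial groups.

At 1,2 positions (parity opposite): cis → (a,e or e,a); trans → (e,e or a,a).
Best chair for cis: E = 0.47 kcal/mol; best chair for trans: E = 0.00 kcal/mol.
The trans isomer is lower by 0.47 kcal/mol.

trans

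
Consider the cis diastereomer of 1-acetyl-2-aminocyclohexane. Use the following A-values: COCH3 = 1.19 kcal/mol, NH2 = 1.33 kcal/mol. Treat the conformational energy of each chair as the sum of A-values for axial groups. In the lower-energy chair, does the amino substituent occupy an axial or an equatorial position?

equatorial

C1 and C2 have opposite parity, so for the cis isomer the two substituents are one axial and one equatorial in each chair.
Chair I (acetyl axial, amino equatorial): E = 1.19 kcal/mol.
Chair II (acetyl equatorial, amino axial): E = 1.33 kcal/mol.
Chair I is the more stable (lower-energy) conformer, and in that chair the amino group is equatorial.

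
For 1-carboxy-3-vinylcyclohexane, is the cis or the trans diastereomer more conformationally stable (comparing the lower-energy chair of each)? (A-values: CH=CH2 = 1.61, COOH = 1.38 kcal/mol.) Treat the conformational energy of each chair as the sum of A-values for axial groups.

cis

At 1,3 positions (parity same): cis → (e,e or a,a); trans → (a,e or e,a).
Best chair for cis: E = 0.00 kcal/mol; best chair for trans: E = 1.38 kcal/mol.
The cis isomer is lower by 1.38 kcal/mol.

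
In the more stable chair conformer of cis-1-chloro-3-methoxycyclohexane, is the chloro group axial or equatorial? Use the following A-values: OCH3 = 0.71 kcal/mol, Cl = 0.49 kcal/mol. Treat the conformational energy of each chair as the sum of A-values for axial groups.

equatorial

C1 and C3 have the same parity, so for the cis isomer the two substituents are e,e in one chair and a,a in the other.
Chair I (methoxy axial, chloro axial): E = 1.20 kcal/mol.
Chair II (methoxy equatorial, chloro equatorial): E = 0.00 kcal/mol.
Chair II is the more stable (lower-energy) conformer, and in that chair the chloro group is equatorial.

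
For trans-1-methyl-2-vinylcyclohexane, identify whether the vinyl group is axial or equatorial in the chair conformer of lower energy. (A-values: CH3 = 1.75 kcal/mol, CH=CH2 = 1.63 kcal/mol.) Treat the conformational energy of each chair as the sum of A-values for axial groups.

equatorial

C1 and C2 have opposite parity, so for the trans isomer the two substituents are e,e in one chair and a,a in the other.
Chair I (methyl axial, vinyl axial): E = 3.38 kcal/mol.
Chair II (methyl equatorial, vinyl equatorial): E = 0.00 kcal/mol.
Chair II is the more stable (lower-energy) conformer, and in that chair the vinyl group is equatorial.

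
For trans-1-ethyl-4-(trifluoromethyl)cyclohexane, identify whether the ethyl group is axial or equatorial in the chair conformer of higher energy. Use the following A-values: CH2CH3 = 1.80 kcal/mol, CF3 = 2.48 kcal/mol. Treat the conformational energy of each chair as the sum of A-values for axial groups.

C1 and C4 have opposite parity, so for the trans isomer the two substituents are e,e in one chair and a,a in the other.
Chair I (ethyl axial, trifluoromethyl axial): E = 4.28 kcal/mol.
Chair II (ethyl equatorial, trifluoromethyl equatorial): E = 0.00 kcal/mol.
Chair I is the less stable (higher-energy) conformer, and in that chair the ethyl group is axial.

axial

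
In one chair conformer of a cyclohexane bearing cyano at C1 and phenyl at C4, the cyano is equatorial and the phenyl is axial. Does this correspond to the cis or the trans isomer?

C1 and C4 have opposite parity, so their axial bonds point in opposite directions.
With opposite-parity carbons, two substituents on the same face are one axial and one equatorial; opposite faces give both axial or both equatorial.
Here the groups are equatorial/axial → same face → cis.

cis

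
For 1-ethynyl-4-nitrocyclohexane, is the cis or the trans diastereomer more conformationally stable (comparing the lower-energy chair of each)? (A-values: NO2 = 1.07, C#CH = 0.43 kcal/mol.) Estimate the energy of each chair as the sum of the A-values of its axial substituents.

At 1,4 positions (parity opposite): cis → (a,e or e,a); trans → (e,e or a,a).
Best chair for cis: E = 0.43 kcal/mol; best chair for trans: E = 0.00 kcal/mol.
The trans isomer is lower by 0.43 kcal/mol.

trans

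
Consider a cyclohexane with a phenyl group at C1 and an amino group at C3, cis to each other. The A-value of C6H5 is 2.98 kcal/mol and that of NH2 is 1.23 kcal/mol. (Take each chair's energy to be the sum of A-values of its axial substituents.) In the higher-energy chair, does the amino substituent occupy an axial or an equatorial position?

C1 and C3 have the same parity, so for the cis isomer the two substituents are e,e in one chair and a,a in the other.
Chair I (phenyl axial, amino axial): E = 4.21 kcal/mol.
Chair II (phenyl equatorial, amino equatorial): E = 0.00 kcal/mol.
Chair I is the less stable (higher-energy) conformer, and in that chair the amino group is axial.

axial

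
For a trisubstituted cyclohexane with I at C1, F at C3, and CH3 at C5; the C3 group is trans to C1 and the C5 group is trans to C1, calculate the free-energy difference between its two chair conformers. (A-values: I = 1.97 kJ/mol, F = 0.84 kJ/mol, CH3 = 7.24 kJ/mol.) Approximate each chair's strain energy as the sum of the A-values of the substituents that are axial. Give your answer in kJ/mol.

6.11 kJ/mol

Chair I (iodo axial, fluoro equatorial, methyl equatorial): E = 1.97 kJ/mol.
Chair II (iodo equatorial, fluoro axial, methyl axial): E = 8.08 kJ/mol.
ΔE = 8.08 − 1.97 = 6.11 kJ/mol; chair I is more stable.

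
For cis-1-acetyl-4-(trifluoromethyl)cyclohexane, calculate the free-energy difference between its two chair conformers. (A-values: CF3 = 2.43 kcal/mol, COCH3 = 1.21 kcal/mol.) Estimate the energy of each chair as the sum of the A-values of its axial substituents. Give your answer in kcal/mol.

1.22 kcal/mol

C1 and C4 have opposite parity, so for the cis isomer the two substituents are one axial and one equatorial in each chair.
Chair I (trifluoromethyl axial, acetyl equatorial): E = 2.43 kcal/mol.
Chair II (trifluoromethyl equatorial, acetyl axial): E = 1.21 kcal/mol.
ΔE = 2.43 − 1.21 = 1.22 kcal/mol; chair II is more stable.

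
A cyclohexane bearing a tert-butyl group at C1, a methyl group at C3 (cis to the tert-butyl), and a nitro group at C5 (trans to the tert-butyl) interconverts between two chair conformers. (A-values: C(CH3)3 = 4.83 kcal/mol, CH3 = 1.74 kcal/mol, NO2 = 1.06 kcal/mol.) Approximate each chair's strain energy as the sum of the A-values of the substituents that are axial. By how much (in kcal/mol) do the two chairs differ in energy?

5.51 kcal/mol

Chair I (tert-butyl axial, methyl axial, nitro equatorial): E = 6.57 kcal/mol.
Chair II (tert-butyl equatorial, methyl equatorial, nitro axial): E = 1.06 kcal/mol.
ΔE = 6.57 − 1.06 = 5.51 kcal/mol; chair II is more stable.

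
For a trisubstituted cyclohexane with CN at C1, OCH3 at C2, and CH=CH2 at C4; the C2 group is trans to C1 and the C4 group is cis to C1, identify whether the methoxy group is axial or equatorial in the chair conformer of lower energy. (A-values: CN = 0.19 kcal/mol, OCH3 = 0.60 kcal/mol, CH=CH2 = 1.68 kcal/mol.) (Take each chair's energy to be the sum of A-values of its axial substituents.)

axial

Chair I (cyano axial, methoxy axial, vinyl equatorial): E = 0.79 kcal/mol.
Chair II (cyano equatorial, methoxy equatorial, vinyl axial): E = 1.68 kcal/mol.
Chair I is the more stable (lower-energy) conformer, and in that chair the methoxy group is axial.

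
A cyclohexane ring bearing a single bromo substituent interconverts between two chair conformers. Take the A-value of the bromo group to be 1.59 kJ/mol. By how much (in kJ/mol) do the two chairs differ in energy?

1.59 kJ/mol

A monosubstituted cyclohexane has one chair with the bromo group axial (E = A = 1.59 kJ/mol) and one with it equatorial (E = 0).
ΔE = 1.59 − 0 = 1.59 kJ/mol.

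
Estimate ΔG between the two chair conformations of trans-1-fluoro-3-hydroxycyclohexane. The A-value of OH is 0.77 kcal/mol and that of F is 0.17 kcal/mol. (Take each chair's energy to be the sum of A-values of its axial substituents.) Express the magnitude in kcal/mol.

C1 and C3 have the same parity, so for the trans isomer the two substituents are one axial and one equatorial in each chair.
Chair I (hydroxyl axial, fluoro equatorial): E = 0.77 kcal/mol.
Chair II (hydroxyl equatorial, fluoro axial): E = 0.17 kcal/mol.
ΔE = 0.77 − 0.17 = 0.60 kcal/mol; chair II is more stable.

0.60 kcal/mol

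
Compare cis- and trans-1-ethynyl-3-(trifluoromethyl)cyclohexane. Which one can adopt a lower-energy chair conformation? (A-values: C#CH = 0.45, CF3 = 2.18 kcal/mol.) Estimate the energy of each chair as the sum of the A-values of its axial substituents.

At 1,3 positions (parity same): cis → (e,e or a,a); trans → (a,e or e,a).
Best chair for cis: E = 0.00 kcal/mol; best chair for trans: E = 0.45 kcal/mol.
The cis isomer is lower by 0.45 kcal/mol.

cis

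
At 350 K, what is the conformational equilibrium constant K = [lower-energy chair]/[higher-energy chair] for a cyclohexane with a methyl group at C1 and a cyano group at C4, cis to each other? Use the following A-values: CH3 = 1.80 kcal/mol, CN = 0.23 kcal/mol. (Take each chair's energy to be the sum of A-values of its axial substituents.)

C1 and C4 have opposite parity, so for the cis isomer the two substituents are one axial and one equatorial in each chair.
Chair I (methyl axial, cyano equatorial): E = 1.80 kcal/mol; chair II (methyl equatorial, cyano axial): E = 0.23 kcal/mol.
ΔG = 1.57 kcal/mol between the two chairs.
K = exp(ΔG/RT) with R = 1.987×10⁻³ kcal mol⁻¹ K⁻¹ and T = 350 K gives K ≈ 9.56.

K ≈ 9.56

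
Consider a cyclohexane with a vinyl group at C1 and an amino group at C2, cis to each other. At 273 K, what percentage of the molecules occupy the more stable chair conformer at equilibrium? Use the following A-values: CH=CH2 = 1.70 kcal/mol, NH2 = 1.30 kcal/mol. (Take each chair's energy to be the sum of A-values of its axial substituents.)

67.6%

C1 and C2 have opposite parity, so for the cis isomer the two substituents are one axial and one equatorial in each chair.
Chair I (vinyl axial, amino equatorial): E = 1.70 kcal/mol; chair II (vinyl equatorial, amino axial): E = 1.30 kcal/mol.
ΔG = 0.40 kcal/mol between the two chairs.
K = exp(ΔG/RT) with R = 1.987×10⁻³ kcal mol⁻¹ K⁻¹ and T = 273 K gives K ≈ 2.09.
Fraction in the lower-energy chair = K/(K+1) = 67.6%.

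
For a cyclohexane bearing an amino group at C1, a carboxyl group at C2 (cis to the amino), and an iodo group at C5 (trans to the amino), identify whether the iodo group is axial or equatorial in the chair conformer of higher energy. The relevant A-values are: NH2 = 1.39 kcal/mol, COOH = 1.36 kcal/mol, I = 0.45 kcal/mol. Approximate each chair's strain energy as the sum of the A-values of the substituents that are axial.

Chair I (amino axial, carboxyl equatorial, iodo equatorial): E = 1.39 kcal/mol.
Chair II (amino equatorial, carboxyl axial, iodo axial): E = 1.81 kcal/mol.
Chair II is the less stable (higher-energy) conformer, and in that chair the iodo group is axial.

axial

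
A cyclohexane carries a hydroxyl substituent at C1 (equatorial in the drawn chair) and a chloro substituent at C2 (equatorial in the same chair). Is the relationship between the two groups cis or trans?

C1 and C2 have opposite parity, so their axial bonds point in opposite directions.
With opposite-parity carbons, two substituents on the same face are one axial and one equatorial; opposite faces give both axial or both equatorial.
Here the groups are equatorial/equatorial → opposite face → trans.

trans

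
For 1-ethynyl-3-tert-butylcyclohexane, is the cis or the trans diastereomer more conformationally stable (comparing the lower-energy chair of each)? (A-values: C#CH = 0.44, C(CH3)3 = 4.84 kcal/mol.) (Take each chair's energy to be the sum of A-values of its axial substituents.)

At 1,3 positions (parity same): cis → (e,e or a,a); trans → (a,e or e,a).
Best chair for cis: E = 0.00 kcal/mol; best chair for trans: E = 0.44 kcal/mol.
The cis isomer is lower by 0.44 kcal/mol.

cis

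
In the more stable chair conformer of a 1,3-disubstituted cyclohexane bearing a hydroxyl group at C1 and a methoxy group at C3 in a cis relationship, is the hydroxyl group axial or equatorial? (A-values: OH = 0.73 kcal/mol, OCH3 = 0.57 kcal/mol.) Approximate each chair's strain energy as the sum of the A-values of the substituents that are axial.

C1 and C3 have the same parity, so for the cis isomer the two substituents are e,e in one chair and a,a in the other.
Chair I (hydroxyl axial, methoxy axial): E = 1.30 kcal/mol.
Chair II (hydroxyl equatorial, methoxy equatorial): E = 0.00 kcal/mol.
Chair II is the more stable (lower-energy) conformer, and in that chair the hydroxyl group is equatorial.

equatorial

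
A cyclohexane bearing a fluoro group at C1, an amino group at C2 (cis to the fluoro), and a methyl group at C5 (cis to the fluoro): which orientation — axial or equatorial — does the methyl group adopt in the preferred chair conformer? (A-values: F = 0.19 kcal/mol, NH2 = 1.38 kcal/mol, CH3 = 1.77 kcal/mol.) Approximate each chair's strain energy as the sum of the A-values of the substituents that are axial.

Chair I (fluoro axial, amino equatorial, methyl axial): E = 1.96 kcal/mol.
Chair II (fluoro equatorial, amino axial, methyl equatorial): E = 1.38 kcal/mol.
Chair II is the more stable (lower-energy) conformer, and in that chair the methyl group is equatorial.

equatorial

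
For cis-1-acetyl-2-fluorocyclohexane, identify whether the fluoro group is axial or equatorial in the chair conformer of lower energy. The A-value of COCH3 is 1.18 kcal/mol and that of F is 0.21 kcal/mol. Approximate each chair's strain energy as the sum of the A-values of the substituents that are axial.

C1 and C2 have opposite parity, so for the cis isomer the two substituents are one axial and one equatorial in each chair.
Chair I (acetyl axial, fluoro equatorial): E = 1.18 kcal/mol.
Chair II (acetyl equatorial, fluoro axial): E = 0.21 kcal/mol.
Chair II is the more stable (lower-energy) conformer, and in that chair the fluoro group is axial.

axial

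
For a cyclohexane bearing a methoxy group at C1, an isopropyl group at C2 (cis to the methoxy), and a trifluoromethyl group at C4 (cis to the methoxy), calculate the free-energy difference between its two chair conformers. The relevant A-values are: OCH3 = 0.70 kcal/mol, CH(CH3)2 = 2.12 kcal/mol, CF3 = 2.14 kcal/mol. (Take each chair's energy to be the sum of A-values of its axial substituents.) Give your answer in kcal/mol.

Chair I (methoxy axial, isopropyl equatorial, trifluoromethyl equatorial): E = 0.70 kcal/mol.
Chair II (methoxy equatorial, isopropyl axial, trifluoromethyl axial): E = 4.26 kcal/mol.
ΔE = 4.26 − 0.70 = 3.56 kcal/mol; chair I is more stable.

3.56 kcal/mol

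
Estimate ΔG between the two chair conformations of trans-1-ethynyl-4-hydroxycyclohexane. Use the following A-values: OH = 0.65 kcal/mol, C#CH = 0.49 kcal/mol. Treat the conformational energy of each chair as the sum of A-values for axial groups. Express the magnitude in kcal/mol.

C1 and C4 have opposite parity, so for the trans isomer the two substituents are e,e in one chair and a,a in the other.
Chair I (hydroxyl axial, ethynyl axial): E = 1.14 kcal/mol.
Chair II (hydroxyl equatorial, ethynyl equatorial): E = 0.00 kcal/mol.
ΔE = 1.14 − 0.00 = 1.14 kcal/mol; chair II is more stable.

1.14 kcal/mol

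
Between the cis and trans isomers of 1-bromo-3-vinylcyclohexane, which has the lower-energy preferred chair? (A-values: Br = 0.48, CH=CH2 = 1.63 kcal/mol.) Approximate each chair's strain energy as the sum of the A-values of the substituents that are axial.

cis

At 1,3 positions (parity same): cis → (e,e or a,a); trans → (a,e or e,a).
Best chair for cis: E = 0.00 kcal/mol; best chair for trans: E = 0.48 kcal/mol.
The cis isomer is lower by 0.48 kcal/mol.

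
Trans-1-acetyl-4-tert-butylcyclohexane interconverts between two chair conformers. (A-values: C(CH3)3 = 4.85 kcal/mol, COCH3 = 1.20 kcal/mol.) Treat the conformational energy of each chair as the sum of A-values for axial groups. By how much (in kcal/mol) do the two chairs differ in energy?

C1 and C4 have opposite parity, so for the trans isomer the two substituents are e,e in one chair and a,a in the other.
Chair I (tert-butyl axial, acetyl axial): E = 6.05 kcal/mol.
Chair II (tert-butyl equatorial, acetyl equatorial): E = 0.00 kcal/mol.
ΔE = 6.05 − 0.00 = 6.05 kcal/mol; chair II is more stable.

6.05 kcal/mol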